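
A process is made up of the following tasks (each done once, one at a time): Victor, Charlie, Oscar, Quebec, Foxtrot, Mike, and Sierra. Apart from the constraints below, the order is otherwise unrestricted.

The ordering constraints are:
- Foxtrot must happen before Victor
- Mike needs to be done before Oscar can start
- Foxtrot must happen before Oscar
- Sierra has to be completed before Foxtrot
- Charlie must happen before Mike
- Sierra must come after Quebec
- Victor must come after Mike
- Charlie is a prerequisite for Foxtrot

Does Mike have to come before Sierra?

No

Nothing in the constraints links Mike and Sierra; they are unordered relative to each other.
So Mike can come before Sierra or after — it is not forced.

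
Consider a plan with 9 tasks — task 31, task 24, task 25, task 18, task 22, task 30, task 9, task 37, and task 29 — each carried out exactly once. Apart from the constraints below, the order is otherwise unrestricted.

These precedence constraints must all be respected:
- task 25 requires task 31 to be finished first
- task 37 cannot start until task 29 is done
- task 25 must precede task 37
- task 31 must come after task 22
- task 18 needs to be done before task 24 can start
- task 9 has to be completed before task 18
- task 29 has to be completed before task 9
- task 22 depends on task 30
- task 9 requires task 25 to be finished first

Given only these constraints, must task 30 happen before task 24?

Yes

There is a constraint chain task 30 → task 22 → task 31 → task 25 → task 9 → task 18 → task 24.
Hence task 30 necessarily comes before task 24.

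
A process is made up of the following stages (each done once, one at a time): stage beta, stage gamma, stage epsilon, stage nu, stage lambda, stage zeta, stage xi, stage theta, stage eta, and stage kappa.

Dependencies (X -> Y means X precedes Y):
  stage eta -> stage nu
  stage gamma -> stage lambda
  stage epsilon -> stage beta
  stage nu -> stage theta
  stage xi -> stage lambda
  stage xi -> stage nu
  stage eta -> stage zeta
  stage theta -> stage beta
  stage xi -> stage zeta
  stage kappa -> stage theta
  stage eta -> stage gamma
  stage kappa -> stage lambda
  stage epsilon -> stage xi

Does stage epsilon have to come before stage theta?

Tracing the constraints gives a chain: stage epsilon → stage xi → stage nu → stage theta.
So stage epsilon must precede stage theta in any valid ordering.

Yes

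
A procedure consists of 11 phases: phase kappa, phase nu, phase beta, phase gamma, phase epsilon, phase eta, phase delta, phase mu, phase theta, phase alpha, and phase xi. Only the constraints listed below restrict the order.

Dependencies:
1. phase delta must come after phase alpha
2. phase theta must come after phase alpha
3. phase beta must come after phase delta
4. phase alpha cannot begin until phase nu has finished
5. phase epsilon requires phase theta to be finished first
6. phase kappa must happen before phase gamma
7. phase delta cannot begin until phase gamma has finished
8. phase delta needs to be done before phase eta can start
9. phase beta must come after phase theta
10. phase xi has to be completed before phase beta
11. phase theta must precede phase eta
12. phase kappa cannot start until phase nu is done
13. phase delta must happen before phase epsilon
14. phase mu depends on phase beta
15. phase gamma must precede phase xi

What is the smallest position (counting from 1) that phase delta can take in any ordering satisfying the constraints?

Working backwards through the constraints from phase delta, its full set of required predecessors is phase kappa, phase nu, phase gamma, phase alpha — 4 of them.
So at minimum 4 phases come before phase delta, putting phase delta no earlier than position 5. That position is achievable by scheduling exactly those predecessors first.

5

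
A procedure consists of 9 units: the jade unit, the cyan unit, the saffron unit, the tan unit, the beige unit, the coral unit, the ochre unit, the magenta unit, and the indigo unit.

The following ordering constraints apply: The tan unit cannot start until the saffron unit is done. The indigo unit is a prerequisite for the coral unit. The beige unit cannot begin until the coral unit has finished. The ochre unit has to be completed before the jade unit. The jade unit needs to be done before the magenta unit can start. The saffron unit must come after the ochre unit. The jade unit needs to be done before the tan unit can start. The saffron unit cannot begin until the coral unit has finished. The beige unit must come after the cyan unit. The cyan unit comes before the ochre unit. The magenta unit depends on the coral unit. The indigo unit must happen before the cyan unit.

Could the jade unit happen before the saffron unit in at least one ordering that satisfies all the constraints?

Yes

No chain of constraints runs from the saffron unit to the jade unit, so the saffron unit is not required to come first.
That means at least one valid schedule has the jade unit before the saffron unit.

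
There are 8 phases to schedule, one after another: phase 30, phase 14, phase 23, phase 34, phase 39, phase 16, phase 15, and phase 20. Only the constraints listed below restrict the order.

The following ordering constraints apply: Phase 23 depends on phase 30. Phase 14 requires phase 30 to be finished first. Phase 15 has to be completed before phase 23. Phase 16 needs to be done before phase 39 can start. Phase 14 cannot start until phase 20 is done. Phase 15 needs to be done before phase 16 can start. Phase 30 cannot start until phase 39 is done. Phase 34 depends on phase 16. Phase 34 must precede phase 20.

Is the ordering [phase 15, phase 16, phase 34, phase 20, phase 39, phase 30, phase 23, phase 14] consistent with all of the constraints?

Yes

Going through the constraints one by one, each required predecessor appears earlier in the sequence than its dependent — e.g. phase 15 (position 1) is before phase 23 (position 7), as required.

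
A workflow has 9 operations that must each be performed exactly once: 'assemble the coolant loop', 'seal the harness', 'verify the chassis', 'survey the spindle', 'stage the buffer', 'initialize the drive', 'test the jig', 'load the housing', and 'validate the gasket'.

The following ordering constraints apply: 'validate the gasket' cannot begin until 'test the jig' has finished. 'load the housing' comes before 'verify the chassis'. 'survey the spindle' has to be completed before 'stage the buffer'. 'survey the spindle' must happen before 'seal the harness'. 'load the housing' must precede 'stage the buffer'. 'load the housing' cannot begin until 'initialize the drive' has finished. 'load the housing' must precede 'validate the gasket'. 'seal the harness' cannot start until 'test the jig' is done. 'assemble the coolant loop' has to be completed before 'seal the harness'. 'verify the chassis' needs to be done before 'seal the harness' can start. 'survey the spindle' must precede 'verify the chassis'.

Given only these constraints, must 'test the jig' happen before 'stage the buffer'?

No

'test the jig' and 'stage the buffer' are not related by any chain of constraints.
A valid ordering placing 'stage the buffer' before 'test the jig' exists, so the answer is no.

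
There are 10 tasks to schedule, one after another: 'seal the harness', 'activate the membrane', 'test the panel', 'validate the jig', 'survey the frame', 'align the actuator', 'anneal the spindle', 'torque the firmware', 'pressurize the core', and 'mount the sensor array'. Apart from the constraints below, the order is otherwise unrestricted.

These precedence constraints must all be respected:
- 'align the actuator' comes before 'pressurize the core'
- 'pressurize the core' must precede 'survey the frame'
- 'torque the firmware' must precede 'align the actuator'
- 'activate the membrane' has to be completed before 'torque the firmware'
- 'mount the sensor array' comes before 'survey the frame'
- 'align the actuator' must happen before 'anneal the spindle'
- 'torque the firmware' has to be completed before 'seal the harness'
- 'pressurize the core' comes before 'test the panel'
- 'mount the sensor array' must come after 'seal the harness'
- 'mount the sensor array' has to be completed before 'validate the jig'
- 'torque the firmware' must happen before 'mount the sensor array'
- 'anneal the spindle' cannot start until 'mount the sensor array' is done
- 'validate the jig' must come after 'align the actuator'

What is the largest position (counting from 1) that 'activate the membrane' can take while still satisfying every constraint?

1

The tasks that are forced after 'activate the membrane', directly or by a chain of constraints, are 'seal the harness', 'test the panel', 'validate the jig', 'survey the frame', 'align the actuator', 'anneal the spindle', 'torque the firmware', 'pressurize the core', 'mount the sensor array'. That's 9 tasks.
With 9 mandatory successors out of 10 tasks total, the latest slot for 'activate the membrane' is 10−9 = 1, and it's reachable by doing all non-successors before 'activate the membrane'.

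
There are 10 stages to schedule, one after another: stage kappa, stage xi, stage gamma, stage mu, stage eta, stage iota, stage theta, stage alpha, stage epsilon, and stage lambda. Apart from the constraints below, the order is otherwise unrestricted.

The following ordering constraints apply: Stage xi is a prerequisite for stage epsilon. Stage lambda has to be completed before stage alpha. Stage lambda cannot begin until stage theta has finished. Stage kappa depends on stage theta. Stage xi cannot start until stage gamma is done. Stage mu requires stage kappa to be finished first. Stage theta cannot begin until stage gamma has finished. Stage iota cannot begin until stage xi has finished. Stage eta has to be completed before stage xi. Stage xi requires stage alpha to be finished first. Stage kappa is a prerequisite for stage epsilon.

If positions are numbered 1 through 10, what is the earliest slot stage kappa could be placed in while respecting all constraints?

Every stage that must precede stage kappa has to come before it. Tracing all chains that end at stage kappa, those stages are: stage gamma, stage theta — 2 in total.
With 2 mandatory predecessors, the earliest stage kappa can sit is position 2+1 = 3, and placing just those 2 first achieves it.

3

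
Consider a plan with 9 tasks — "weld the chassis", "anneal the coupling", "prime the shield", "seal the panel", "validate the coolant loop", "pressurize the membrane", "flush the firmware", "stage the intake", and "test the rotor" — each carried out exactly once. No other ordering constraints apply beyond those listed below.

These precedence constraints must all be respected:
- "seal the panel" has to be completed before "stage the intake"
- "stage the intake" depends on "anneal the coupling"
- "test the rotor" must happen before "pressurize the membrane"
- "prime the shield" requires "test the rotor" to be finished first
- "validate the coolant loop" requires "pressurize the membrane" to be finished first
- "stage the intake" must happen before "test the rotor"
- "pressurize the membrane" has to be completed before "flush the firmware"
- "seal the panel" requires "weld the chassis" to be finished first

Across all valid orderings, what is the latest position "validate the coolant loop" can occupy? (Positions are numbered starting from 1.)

Nothing depends on "validate the coolant loop", so it can be the final task, position 9.

9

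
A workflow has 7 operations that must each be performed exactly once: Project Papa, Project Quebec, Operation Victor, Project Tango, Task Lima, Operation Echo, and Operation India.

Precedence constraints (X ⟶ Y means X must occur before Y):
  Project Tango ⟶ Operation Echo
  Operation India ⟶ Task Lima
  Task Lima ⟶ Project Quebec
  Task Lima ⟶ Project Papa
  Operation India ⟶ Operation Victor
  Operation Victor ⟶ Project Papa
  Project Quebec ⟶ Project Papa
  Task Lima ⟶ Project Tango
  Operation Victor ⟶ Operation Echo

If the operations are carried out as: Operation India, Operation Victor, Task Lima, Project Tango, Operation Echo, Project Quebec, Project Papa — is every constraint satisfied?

Going through the constraints one by one, each required predecessor appears earlier in the sequence than its dependent — e.g. Operation Victor (position 2) is before Project Papa (position 7), as required.

Yes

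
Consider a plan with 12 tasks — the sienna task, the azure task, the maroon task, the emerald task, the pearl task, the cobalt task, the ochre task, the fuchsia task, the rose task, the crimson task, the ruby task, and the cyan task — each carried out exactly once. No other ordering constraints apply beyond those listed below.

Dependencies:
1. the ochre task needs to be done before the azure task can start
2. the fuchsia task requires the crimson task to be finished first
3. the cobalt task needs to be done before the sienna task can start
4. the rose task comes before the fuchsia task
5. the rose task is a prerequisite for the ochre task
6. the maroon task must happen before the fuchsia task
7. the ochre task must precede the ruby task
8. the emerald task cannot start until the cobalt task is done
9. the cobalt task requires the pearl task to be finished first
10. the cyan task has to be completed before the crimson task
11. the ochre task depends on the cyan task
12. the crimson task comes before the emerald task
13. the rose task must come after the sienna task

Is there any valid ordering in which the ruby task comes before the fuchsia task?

Yes

The constraints leave the ruby task and the fuchsia task unordered relative to each other; nothing requires the fuchsia task earlier.
That means at least one valid schedule has the ruby task before the fuchsia task.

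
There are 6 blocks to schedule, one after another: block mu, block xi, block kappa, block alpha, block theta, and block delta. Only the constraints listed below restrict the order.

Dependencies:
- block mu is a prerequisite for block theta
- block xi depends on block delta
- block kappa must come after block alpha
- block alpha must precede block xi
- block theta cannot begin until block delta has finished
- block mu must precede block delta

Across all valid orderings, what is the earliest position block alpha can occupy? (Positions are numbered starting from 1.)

No constraint forces any other block before block alpha, so it can be placed first.

1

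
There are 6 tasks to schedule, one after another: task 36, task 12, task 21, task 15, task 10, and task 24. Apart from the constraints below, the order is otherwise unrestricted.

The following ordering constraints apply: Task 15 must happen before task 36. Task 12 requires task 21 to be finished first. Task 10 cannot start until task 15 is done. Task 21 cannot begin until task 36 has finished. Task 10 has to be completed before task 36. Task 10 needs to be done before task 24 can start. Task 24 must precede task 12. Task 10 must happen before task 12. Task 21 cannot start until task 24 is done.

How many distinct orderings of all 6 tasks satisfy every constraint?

2

Task 15 is the only task with nothing required before it, so every ordering starts there.
Systematically extending each partial ordering one task at a time and counting, there are 2 complete orderings.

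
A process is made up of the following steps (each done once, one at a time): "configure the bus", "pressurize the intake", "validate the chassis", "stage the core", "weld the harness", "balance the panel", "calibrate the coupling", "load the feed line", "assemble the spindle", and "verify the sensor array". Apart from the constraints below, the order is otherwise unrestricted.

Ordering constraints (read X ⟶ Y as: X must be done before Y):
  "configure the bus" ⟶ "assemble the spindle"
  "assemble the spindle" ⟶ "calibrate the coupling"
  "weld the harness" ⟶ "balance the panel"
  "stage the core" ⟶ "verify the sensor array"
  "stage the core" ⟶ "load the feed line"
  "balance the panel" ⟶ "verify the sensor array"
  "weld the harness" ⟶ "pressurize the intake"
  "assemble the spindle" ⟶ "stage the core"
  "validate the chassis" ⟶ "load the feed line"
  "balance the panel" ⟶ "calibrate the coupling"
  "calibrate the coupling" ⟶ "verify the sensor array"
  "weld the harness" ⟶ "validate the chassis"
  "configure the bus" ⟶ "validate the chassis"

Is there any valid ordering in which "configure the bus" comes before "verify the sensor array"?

"configure the bus" is actually forced before "verify the sensor array" by the constraints, so certainly some valid ordering has "configure the bus" first.

Yes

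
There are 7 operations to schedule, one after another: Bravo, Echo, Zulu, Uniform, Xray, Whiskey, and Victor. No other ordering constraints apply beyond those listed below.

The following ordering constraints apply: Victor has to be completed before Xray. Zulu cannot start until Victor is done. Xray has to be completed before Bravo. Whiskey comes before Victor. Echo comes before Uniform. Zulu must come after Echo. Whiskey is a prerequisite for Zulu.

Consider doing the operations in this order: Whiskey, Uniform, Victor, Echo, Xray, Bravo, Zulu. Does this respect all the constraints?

No

In the proposed order, Uniform appears before Echo.
But one of the constraints requires Echo before Uniform, so this ordering violates it.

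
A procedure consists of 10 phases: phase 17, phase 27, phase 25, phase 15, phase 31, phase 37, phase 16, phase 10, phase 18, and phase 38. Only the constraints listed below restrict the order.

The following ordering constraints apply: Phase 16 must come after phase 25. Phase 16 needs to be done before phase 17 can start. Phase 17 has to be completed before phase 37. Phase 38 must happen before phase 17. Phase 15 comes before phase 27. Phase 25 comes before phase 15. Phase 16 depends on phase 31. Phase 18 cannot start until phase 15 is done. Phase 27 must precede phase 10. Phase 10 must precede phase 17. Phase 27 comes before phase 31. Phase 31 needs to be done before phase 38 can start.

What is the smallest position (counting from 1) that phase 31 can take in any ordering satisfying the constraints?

4

Working backwards through the constraints from phase 31, its full set of required predecessors is phase 27, phase 25, phase 15 — 3 of them.
So at minimum 3 phases come before phase 31, putting phase 31 no earlier than position 4. That position is achievable by scheduling exactly those predecessors first.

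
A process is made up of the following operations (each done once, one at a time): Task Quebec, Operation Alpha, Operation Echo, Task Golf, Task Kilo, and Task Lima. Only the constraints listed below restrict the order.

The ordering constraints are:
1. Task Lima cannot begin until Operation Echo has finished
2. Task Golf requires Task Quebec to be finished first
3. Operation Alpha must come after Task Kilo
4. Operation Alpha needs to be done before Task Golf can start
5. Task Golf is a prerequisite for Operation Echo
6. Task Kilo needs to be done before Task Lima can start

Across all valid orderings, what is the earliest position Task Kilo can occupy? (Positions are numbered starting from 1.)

1

Task Kilo has no prerequisites at all, so it can go in position 1.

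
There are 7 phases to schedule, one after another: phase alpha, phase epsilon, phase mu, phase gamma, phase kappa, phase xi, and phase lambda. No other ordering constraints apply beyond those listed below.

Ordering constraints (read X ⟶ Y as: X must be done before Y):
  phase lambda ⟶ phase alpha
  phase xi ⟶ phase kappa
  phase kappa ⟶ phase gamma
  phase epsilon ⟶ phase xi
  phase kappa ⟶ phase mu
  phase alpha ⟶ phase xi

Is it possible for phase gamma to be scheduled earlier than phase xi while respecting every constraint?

The constraints give a chain phase xi → phase kappa → phase gamma, which forces phase xi before phase gamma.
Hence phase gamma can never be scheduled before phase xi.

No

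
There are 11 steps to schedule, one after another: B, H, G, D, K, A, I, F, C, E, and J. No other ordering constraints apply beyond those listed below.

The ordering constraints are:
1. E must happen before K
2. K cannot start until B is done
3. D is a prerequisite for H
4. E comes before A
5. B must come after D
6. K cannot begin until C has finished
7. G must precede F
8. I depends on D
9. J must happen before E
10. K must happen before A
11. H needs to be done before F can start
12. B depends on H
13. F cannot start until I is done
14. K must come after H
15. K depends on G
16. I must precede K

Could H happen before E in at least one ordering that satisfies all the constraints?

Nothing in the constraints forces E before H — there is no chain from E to H.
So a valid ordering placing H earlier than E exists.

Yes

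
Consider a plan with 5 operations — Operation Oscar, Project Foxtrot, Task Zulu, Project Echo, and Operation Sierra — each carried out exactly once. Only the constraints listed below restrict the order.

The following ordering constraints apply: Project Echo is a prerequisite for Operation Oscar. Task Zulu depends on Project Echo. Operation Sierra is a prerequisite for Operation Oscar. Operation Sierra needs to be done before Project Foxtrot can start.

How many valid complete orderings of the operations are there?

The operations with no prerequisites are Project Echo, Operation Sierra; any of them can be placed first.
Enumerating by repeatedly choosing an available operation (one whose prerequisites are all placed) gives 16 distinct complete orderings.

16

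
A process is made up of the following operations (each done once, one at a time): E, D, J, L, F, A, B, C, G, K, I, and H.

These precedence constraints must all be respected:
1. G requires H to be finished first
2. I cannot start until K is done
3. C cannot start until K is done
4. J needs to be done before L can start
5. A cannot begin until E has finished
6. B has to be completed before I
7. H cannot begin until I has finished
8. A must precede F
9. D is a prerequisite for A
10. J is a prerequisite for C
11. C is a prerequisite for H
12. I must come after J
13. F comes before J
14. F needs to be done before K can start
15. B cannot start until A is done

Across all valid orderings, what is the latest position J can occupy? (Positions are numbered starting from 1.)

Every operation that must follow J has to come after it. Tracing all chains starting from J, those operations are: L, C, G, I, H — 5 in total.
With 5 mandatory successors out of 12 operations total, the latest slot for J is 12−5 = 7, and it's reachable by doing all non-successors before J.

7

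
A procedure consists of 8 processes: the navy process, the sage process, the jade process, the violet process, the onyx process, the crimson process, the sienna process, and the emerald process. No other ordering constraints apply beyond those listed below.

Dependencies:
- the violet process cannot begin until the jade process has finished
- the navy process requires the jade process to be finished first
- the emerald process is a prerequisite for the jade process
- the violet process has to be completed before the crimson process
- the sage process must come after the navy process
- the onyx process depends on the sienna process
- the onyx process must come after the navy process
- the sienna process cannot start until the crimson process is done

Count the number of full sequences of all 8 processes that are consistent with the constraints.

The emerald process is the only process with nothing required before it, so every ordering starts there.
Enumerating by repeatedly choosing an available process (one whose prerequisites are all placed) gives 14 distinct complete orderings.

14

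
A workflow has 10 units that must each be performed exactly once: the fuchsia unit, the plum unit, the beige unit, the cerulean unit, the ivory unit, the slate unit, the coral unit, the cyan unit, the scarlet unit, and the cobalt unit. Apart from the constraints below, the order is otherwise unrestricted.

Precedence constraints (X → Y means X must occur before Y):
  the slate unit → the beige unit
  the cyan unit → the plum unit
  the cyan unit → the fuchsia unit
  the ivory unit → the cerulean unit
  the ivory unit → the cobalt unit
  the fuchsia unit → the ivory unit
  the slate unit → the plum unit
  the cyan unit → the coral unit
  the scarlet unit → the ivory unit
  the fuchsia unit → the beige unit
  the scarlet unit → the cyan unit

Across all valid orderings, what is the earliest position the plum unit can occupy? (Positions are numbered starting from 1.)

4

Working backwards through the constraints from the plum unit, its full set of required predecessors is the slate unit, the cyan unit, the scarlet unit — 3 of them.
With 3 mandatory predecessors, the earliest the plum unit can sit is position 3+1 = 4, and placing just those 3 first achieves it.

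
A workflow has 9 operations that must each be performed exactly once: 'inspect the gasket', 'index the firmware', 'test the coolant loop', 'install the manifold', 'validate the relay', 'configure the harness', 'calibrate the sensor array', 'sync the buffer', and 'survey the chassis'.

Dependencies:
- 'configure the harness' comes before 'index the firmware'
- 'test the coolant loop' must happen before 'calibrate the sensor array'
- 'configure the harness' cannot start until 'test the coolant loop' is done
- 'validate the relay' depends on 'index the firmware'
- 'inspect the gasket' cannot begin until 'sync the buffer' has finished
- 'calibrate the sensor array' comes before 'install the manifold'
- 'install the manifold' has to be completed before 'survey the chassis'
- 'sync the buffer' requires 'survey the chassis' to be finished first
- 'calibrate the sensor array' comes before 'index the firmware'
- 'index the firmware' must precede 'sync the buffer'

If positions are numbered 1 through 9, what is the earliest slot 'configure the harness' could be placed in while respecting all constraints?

2

The only operation forced before 'configure the harness' (directly or transitively) is 'test the coolant loop'.
So at minimum 1 operation comes before 'configure the harness', putting 'configure the harness' no earlier than position 2. That position is achievable by scheduling exactly that predecessor first.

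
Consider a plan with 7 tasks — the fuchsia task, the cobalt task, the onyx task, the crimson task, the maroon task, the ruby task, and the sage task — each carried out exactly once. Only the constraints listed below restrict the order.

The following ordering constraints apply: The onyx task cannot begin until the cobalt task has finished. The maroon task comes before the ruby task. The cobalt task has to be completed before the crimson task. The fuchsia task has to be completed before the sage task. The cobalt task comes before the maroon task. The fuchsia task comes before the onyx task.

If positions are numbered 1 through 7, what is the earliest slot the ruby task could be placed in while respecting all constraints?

3

Every task that must precede the ruby task has to come before it. Tracing all chains that end at the ruby task, those tasks are: the cobalt task, the maroon task — 2 in total.
So at minimum 2 tasks come before the ruby task, putting the ruby task no earlier than position 3. That position is achievable by scheduling exactly those predecessors first.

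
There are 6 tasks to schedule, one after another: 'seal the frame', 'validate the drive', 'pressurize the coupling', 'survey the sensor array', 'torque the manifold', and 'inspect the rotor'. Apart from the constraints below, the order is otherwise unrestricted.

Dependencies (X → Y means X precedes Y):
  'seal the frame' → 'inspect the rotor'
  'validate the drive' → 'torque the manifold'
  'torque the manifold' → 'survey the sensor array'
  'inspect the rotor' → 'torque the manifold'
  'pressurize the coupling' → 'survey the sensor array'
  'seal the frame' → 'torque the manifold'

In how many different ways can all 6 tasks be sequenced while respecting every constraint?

15

The tasks with no prerequisites are 'seal the frame', 'validate the drive', 'pressurize the coupling'; any of them can be placed first.
Systematically extending each partial ordering one task at a time and counting, there are 15 complete orderings.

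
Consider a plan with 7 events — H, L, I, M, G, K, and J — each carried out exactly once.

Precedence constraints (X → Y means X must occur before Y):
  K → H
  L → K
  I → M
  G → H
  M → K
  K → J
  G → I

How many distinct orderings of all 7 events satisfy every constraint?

The events with no prerequisites are L, G; any of them can be placed first.
Enumerating by repeatedly choosing an available event (one whose prerequisites are all placed) gives 8 distinct complete orderings.

8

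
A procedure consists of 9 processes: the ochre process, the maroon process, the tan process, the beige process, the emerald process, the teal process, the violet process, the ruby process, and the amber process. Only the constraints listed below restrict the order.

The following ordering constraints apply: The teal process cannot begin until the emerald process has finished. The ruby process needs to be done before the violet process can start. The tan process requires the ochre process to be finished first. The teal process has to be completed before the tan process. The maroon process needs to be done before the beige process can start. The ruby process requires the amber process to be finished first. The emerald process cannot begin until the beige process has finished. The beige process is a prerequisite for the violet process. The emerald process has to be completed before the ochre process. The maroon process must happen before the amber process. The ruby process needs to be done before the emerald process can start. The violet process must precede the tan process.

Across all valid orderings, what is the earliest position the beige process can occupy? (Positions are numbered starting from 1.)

2

Working backwards through the constraints from the beige process, its only required predecessor is the maroon process.
So at minimum 1 process comes before the beige process, putting the beige process no earlier than position 2. That position is achievable by scheduling exactly that predecessor first.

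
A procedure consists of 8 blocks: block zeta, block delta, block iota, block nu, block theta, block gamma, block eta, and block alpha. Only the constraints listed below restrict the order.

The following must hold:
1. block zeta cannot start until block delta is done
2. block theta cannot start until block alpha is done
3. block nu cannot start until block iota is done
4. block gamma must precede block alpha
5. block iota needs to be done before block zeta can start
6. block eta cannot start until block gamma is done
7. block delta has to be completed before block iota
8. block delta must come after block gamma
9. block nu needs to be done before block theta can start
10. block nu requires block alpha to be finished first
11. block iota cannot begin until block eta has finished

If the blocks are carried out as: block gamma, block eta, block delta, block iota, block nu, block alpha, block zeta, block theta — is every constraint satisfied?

No

The sequence places block nu ahead of block alpha.
Since block alpha is required before block nu, the ordering is invalid.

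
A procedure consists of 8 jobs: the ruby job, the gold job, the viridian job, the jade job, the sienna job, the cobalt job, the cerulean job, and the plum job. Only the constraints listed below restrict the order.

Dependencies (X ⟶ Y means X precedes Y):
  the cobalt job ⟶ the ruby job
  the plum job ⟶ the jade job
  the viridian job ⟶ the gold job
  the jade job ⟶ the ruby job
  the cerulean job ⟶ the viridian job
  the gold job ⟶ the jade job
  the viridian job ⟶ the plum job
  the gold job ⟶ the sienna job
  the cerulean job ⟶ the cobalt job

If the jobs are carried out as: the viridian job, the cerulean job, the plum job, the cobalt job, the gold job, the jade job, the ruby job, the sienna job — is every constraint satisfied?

The sequence places the viridian job ahead of the cerulean job.
Since the cerulean job is required before the viridian job, the ordering is invalid.

No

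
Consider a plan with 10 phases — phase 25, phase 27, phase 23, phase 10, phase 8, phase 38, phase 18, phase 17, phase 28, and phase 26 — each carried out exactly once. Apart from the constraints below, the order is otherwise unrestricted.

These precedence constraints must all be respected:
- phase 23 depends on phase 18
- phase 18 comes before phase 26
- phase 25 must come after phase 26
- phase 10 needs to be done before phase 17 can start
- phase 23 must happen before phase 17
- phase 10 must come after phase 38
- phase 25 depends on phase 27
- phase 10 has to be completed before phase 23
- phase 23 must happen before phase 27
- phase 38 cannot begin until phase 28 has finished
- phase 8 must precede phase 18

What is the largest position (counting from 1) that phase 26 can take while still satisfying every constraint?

The only phase forced after phase 26 (directly or by a chain) is phase 25.
So at least 1 phase follows phase 26, putting phase 26 no later than position 9. That position is achievable by scheduling everything else first.

9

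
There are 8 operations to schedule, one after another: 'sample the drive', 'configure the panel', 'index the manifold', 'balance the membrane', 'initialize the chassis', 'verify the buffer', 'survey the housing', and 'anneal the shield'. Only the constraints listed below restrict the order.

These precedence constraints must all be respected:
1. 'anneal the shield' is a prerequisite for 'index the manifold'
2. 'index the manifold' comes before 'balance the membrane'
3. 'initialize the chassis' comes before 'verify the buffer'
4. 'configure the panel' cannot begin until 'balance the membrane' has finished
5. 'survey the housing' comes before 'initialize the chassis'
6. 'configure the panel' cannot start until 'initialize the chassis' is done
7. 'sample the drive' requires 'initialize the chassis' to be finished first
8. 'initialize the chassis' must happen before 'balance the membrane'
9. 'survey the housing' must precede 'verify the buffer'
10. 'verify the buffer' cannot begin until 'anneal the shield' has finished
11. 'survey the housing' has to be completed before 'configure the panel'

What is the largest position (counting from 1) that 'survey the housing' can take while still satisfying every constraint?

3

The operations that are forced after 'survey the housing', directly or by a chain of constraints, are 'sample the drive', 'configure the panel', 'balance the membrane', 'initialize the chassis', 'verify the buffer'. That's 5 operations.
So at least 5 operations follow 'survey the housing', putting 'survey the housing' no later than position 3. That position is achievable by scheduling everything else first.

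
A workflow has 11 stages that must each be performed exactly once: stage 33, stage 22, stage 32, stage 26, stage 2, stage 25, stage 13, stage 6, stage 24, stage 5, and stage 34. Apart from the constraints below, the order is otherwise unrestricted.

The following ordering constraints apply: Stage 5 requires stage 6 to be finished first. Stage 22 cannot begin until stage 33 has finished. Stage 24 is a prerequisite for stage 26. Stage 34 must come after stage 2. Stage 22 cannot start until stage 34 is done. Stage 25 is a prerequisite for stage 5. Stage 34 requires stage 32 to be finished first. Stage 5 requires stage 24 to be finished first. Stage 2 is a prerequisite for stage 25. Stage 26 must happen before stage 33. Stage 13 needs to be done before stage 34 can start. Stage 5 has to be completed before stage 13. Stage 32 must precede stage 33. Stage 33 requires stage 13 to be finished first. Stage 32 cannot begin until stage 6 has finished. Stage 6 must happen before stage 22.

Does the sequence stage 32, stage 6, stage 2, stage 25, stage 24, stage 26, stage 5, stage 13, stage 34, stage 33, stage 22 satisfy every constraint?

Here stage 6 comes after stage 32.
Since stage 6 is required before stage 32, the ordering is invalid.

No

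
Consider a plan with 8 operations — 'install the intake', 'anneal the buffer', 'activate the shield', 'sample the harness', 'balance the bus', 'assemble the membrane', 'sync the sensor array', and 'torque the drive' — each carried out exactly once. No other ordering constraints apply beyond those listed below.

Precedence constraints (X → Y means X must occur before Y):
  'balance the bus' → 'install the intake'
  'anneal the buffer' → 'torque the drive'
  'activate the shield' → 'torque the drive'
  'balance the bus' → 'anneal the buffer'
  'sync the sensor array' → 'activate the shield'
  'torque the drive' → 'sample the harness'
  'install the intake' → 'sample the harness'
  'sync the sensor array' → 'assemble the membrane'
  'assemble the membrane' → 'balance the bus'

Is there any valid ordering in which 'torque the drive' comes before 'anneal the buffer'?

No

The constraints give a chain 'anneal the buffer' → 'torque the drive', which forces 'anneal the buffer' before 'torque the drive'.
Hence 'torque the drive' can never be scheduled before 'anneal the buffer'.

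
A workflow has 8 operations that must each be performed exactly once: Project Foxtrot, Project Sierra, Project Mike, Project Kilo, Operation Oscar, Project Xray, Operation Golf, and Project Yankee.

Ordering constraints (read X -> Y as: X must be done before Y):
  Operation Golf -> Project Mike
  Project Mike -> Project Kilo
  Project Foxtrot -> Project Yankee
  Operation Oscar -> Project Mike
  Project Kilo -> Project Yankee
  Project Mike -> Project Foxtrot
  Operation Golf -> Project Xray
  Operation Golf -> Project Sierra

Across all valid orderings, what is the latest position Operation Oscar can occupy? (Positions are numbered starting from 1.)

4

Every operation that must follow Operation Oscar has to come after it. Tracing all chains starting from Operation Oscar, those operations are: Project Foxtrot, Project Mike, Project Kilo, Project Yankee — 4 in total.
So at least 4 operations follow Operation Oscar, putting Operation Oscar no later than position 4. That position is achievable by scheduling everything else first.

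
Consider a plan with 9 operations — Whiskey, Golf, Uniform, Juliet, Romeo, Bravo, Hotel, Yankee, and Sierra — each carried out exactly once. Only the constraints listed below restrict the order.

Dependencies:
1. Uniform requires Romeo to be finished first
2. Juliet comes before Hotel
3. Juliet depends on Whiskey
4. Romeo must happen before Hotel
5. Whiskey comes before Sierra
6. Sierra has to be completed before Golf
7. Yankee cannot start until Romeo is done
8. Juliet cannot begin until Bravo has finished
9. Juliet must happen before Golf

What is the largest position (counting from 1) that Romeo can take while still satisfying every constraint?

The operations that are forced after Romeo, directly or by a chain of constraints, are Uniform, Hotel, Yankee. That's 3 operations.
With 3 mandatory successors out of 9 operations total, the latest slot for Romeo is 9−3 = 6, and it's reachable by doing all non-successors before Romeo.

6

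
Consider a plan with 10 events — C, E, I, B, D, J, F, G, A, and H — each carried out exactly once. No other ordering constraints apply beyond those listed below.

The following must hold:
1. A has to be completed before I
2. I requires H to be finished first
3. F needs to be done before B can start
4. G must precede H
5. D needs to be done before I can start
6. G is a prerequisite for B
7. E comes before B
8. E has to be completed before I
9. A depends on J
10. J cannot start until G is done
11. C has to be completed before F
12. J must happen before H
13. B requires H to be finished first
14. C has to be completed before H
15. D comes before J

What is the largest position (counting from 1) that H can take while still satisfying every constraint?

8

The events that are forced after H, directly or by a chain of constraints, are I, B. That's 2 events.
With 2 mandatory successors out of 10 events total, the latest slot for H is 10−2 = 8, and it's reachable by doing all non-successors before H.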